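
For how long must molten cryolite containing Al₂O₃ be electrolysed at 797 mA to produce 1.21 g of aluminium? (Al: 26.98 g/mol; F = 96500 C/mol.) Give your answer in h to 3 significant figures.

4.53 h

n(Al) = 1.21 / 26.98 = 0.04485 mol
Al³⁺ + 3e⁻ → Al, so n(e⁻) = 3 × 0.04485 = 0.1346 mol
Q = 0.1346 × 96500 = 12990 C
t = Q / I = 12990 / 0.797 = 16300 s = 4.53 h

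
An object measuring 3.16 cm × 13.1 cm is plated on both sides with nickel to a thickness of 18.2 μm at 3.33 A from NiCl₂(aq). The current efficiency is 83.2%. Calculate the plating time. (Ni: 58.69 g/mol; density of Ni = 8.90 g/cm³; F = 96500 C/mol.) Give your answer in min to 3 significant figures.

26.5 min

Plated area = 2 × 3.16 × 13.1 = 82.79 cm²
Volume = 82.79 × 18.2×10⁻⁴ cm = 0.1507 cm³
m(Ni) = 0.1507 × 8.90 = 1.341 g
n(Ni) = 1.341 / 58.69 = 0.02285 mol; n(e⁻) = 2 × 0.02285 = 0.04570 mol
Q = 0.04570 × 96500 / 0.832 = 5301 C
t = 5301 / 3.33 = 1592 s = 26.5 min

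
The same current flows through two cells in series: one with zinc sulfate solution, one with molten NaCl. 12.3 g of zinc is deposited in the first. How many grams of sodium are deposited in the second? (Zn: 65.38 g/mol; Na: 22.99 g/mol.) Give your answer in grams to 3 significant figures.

8.65 g

n(Zn) = 12.3 / 65.38 = 0.1881 mol
Zn²⁺ + 2e⁻ → Zn, so n(e⁻) = 2 × 0.1881 = 0.3762 mol
Same current for the same time ⇒ same n(e⁻) = 0.3762 mol in both cells.
Na⁺ + e⁻ → Na, so n(Na) = 0.3762 mol
m(Na) = 0.3762 × 22.99 = 8.65 g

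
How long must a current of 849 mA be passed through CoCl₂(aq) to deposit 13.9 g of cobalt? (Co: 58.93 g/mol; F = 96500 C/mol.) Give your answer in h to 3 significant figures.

14.9 h

n(Co) = 13.9 / 58.93 = 0.2359 mol
Co²⁺ + 2e⁻ → Co, so n(e⁻) = 2 × 0.2359 = 0.4718 mol
Q = 0.4718 × 96500 = 45530 C
t = Q / I = 45530 / 0.849 = 53630 s = 14.9 h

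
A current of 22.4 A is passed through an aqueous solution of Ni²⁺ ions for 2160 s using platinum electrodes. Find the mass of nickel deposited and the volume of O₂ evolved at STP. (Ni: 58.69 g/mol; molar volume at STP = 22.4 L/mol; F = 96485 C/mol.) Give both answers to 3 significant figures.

14.7 g Ni; 2.81 L O₂

Q = 22.4 × 2160 = 48380 C; n(e⁻) = 48380 / 96485 = 0.5014 mol
Cathode: Ni²⁺ + 2e⁻ → Ni → n(Ni) = 0.5014/2 = 0.2507 mol → 14.7 g
Anode: 2H₂O → O₂ + 4H⁺ + 4e⁻ → n(O₂) = 0.5014/4 = 0.1254 mol → 2.81 L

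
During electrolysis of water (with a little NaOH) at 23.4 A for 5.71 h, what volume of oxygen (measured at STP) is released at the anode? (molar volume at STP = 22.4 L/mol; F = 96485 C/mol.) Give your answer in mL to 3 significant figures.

Charge passed = 23.4 × 20556 = 4.810×10^5 C
Moles of electrons = 4.810×10^5 / 96485 = 4.985 mol
2H₂O → O₂ + 4H⁺ + 4e⁻, so n(O₂) = 4.985 / 4 = 1.246 mol
V = 1.246 × 22.4 = 27.91 L
= 27900 mL

27900 mL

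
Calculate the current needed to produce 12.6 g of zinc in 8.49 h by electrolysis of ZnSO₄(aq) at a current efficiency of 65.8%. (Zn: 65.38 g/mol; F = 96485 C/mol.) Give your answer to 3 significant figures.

1.85 A

n(Zn) = 12.6 / 65.38 = 0.1927 mol
Zn²⁺ + 2e⁻ → Zn, so n(e⁻) = 2 × 0.1927 = 0.3854 mol
Q = 0.3854 × 96485 / 0.658 = 56510 C
I = Q / t = 56510 / 30564 s = 1.85 A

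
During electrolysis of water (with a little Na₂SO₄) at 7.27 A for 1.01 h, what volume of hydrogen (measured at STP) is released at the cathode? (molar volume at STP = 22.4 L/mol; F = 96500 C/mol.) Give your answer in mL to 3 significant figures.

3070 mL

Q = 7.27 A × 3636 s = 26430 C
n(e⁻) = Q/F = 26430/96500 = 0.2739 mol
2H⁺ + 2e⁻ → H₂, so n(H₂) = 0.2739 / 2 = 0.1370 mol
V = 0.1370 × 22.4 = 3.069 L
= 3070 mL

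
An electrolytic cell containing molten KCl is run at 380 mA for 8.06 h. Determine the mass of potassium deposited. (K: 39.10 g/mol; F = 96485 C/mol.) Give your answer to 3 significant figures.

4.47 g

Q = 0.380 A × 29016 s = 11030 C
Moles of electrons = 11030 / 96485 = 0.1143 mol
K⁺ + e⁻ → K, so n(K) = 0.1143 mol
m = 0.1143 × 39.10 = 4.47 g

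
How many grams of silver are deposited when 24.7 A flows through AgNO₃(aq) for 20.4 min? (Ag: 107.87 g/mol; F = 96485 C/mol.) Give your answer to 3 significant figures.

33.8 g

Charge passed = 24.7 × 1224 = 30230 C
n(e⁻) = 30230 / 96485 = 0.3133 mol
Ag⁺ + e⁻ → Ag, so n(Ag) = 0.3133 mol
m = 0.3133 × 107.87 = 33.8 g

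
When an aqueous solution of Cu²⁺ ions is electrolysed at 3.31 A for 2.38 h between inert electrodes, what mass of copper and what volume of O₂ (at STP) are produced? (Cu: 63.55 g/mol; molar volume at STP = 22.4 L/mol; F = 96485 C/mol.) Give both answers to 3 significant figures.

9.34 g Cu; 1.65 L O₂

Q = 3.31 × 8568 = 28360 C; n(e⁻) = 28360 / 96485 = 0.2939 mol
Cathode: Cu²⁺ + 2e⁻ → Cu → n(Cu) = 0.2939/2 = 0.1470 mol → 9.34 g
Anode: 2H₂O → O₂ + 4H⁺ + 4e⁻ → n(O₂) = 0.2939/4 = 0.07348 mol → 1.65 L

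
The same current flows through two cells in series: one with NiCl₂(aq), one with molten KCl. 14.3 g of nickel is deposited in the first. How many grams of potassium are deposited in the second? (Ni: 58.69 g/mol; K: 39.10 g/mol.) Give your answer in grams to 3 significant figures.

n(Ni) = 14.3 / 58.69 = 0.2437 mol
Ni²⁺ + 2e⁻ → Ni, so n(e⁻) = 2 × 0.2437 = 0.4874 mol
In series, the same 0.4874 mol of electrons flows through the second cell.
K⁺ + e⁻ → K, so n(K) = 0.4874 mol
m(K) = 0.4874 × 39.10 = 19.1 g

19.1 g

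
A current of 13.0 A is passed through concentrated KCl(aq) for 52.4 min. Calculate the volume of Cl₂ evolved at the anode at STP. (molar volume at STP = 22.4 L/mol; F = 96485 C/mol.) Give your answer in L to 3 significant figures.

Q = 13.0 A × 3144 s = 40870 C
n(e⁻) = 40870 / 96485 = 0.4236 mol
2Cl⁻ → Cl₂ + 2e⁻, so n(Cl₂) = 0.4236 / 2 = 0.2118 mol
V = 0.2118 × 22.4 = 4.744 L

4.74 L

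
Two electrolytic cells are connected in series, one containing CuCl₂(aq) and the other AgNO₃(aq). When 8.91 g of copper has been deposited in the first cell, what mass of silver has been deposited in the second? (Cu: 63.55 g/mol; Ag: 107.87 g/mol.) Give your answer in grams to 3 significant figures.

n(Cu) = 8.91 / 63.55 = 0.1402 mol
Cu²⁺ + 2e⁻ → Cu, so n(e⁻) = 2 × 0.1402 = 0.2804 mol
Since the cells are in series, n(e⁻) in the Ag cell is also 0.2804 mol.
Ag⁺ + e⁻ → Ag, so n(Ag) = 0.2804 mol
m(Ag) = 0.2804 × 107.87 = 30.2 g

30.2 g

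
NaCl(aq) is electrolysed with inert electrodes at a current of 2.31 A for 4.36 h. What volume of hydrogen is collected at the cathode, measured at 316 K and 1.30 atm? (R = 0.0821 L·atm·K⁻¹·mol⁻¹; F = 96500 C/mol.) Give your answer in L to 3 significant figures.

Q = 2.31 A × 15696 s = 36260 C
n(e⁻) = 36260 / 96500 = 0.3758 mol
2H⁺ + 2e⁻ → H₂, so n(H₂) = 0.3758 / 2 = 0.1879 mol
V = nRT/P = 0.1879 × 0.0821 × 316 / 1.30 = 3.750 L

3.75 L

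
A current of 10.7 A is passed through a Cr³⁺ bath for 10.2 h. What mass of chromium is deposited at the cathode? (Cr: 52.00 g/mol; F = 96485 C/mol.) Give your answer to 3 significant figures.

70.6 g

Charge passed = 10.7 × 36720 = 3.929×10^5 C
n(e⁻) = 3.929×10^5 / 96485 = 4.072 mol
Cr³⁺ + 3e⁻ → Cr, so n(Cr) = 4.072 / 3 = 1.357 mol
m = 1.357 × 52.00 = 70.6 g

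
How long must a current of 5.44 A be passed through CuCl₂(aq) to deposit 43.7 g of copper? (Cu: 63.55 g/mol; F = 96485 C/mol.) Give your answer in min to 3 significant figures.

407 min

n(Cu) = 43.7 / 63.55 = 0.6876 mol
Cu²⁺ + 2e⁻ → Cu, so n(e⁻) = 2 × 0.6876 = 1.375 mol
Q = 1.375 × 96485 = 1.327×10^5 C
t = Q / I = 1.327×10^5 / 5.44 = 24390 s = 407 min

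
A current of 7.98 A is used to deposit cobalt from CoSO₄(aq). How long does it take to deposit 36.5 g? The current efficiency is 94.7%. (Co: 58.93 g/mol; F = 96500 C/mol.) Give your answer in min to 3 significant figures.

n(Co) = 36.5 / 58.93 = 0.6194 mol
Co²⁺ + 2e⁻ → Co, so n(e⁻) = 2 × 0.6194 = 1.239 mol
Q = 1.239 × 96500 / 0.947 = 1.263×10^5 C
t = Q / I = 1.263×10^5 / 7.98 = 15830 s = 264 min

264 min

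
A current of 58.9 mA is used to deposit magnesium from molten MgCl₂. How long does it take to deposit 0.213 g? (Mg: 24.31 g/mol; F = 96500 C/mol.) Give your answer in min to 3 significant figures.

n(Mg) = 0.213 / 24.31 = 0.008762 mol
Mg²⁺ + 2e⁻ → Mg, so n(e⁻) = 2 × 0.008762 = 0.01752 mol
Q = 0.01752 × 96500 = 1691 C
t = Q / I = 1691 / 0.0589 = 28710 s = 479 min

479 min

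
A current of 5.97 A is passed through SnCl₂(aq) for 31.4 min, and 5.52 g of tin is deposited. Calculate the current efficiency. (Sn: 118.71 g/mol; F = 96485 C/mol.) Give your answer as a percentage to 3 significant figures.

Q = 5.97 × 1884 = 11250 C
n(e⁻) = 11250 / 96485 = 0.1166 mol
Sn²⁺ + 2e⁻ → Sn, so theoretical n(Sn) = 0.05830 mol → 6.921 g
Efficiency = 5.52 / 6.921 = 0.7976 = 79.8%

79.8%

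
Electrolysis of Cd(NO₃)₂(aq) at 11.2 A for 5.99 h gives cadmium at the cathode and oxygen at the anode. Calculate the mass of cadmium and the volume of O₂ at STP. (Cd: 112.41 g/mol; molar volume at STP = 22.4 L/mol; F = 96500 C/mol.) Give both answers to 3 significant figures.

Q = 11.2 × 21564 = 2.415×10^5 C; n(e⁻) = 2.415×10^5 / 96500 = 2.503 mol
Cathode: Cd²⁺ + 2e⁻ → Cd → n(Cd) = 2.503/2 = 1.252 mol → 141 g
Anode: 2H₂O → O₂ + 4H⁺ + 4e⁻ → n(O₂) = 2.503/4 = 0.6258 mol → 14.0 L

141 g Cd; 14.0 L O₂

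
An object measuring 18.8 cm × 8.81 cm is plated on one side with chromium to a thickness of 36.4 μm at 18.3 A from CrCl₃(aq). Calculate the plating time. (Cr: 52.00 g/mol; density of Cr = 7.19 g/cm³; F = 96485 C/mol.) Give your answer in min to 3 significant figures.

Plated area = 18.8 × 8.81 = 165.6 cm²
Volume = 165.6 × 36.4×10⁻⁴ cm = 0.6028 cm³
m(Cr) = 0.6028 × 7.19 = 4.334 g
n(Cr) = 4.334 / 52.00 = 0.08335 mol; n(e⁻) = 3 × 0.08335 = 0.2501 mol
Q = 0.2501 × 96485 = 24130 C
t = 24130 / 18.3 = 1319 s = 22.0 min

22.0 min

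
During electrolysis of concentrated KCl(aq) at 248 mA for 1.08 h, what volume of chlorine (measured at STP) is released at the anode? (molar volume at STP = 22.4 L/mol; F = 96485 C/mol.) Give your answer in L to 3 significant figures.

Q = 0.248 A × 3888 s = 964.2 C
Moles of electrons = 964.2 / 96485 = 0.009993 mol
2Cl⁻ → Cl₂ + 2e⁻, so n(Cl₂) = 0.009993 / 2 = 0.004997 mol
V = 0.004997 × 22.4 = 0.1119 L

0.112 L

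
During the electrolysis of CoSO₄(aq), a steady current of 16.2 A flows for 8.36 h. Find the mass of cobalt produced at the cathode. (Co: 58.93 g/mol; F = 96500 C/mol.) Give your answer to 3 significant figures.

149 g

Charge passed = 16.2 × 30096 = 4.876×10^5 C
n(e⁻) = Q/F = 4.876×10^5/96500 = 5.053 mol
Co²⁺ + 2e⁻ → Co, so n(Co) = 5.053 / 2 = 2.527 mol
m = 2.527 × 58.93 = 149 g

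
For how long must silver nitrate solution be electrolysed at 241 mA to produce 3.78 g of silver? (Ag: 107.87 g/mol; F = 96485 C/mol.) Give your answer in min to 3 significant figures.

n(Ag) = 3.78 / 107.87 = 0.03504 mol
Ag⁺ + e⁻ → Ag, so n(e⁻) = 0.03504 mol
Q = 0.03504 × 96485 = 3381 C
t = Q / I = 3381 / 0.241 = 14030 s = 234 min

234 min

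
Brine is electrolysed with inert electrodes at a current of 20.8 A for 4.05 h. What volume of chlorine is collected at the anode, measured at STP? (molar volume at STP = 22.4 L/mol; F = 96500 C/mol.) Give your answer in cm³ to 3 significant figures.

35200 cm³

Charge passed = 20.8 × 14580 = 3.033×10^5 C
n(e⁻) = Q/F = 3.033×10^5/96500 = 3.143 mol
2Cl⁻ → Cl₂ + 2e⁻, so n(Cl₂) = 3.143 / 2 = 1.572 mol
V = 1.572 × 22.4 = 35.21 L
= 35200 cm³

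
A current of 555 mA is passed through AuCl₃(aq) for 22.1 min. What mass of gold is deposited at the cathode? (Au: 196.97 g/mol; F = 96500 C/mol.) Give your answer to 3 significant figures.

0.501 g

Q = 0.555 A × 1326 s = 735.9 C
n(e⁻) = Q/F = 735.9/96500 = 0.007626 mol
Au³⁺ + 3e⁻ → Au, so n(Au) = 0.007626 / 3 = 0.002542 mol
m = 0.002542 × 196.97 = 0.501 g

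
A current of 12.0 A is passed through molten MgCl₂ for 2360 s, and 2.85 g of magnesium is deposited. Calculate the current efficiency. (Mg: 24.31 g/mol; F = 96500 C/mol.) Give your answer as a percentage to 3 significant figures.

Q = 12.0 × 2360 = 28320 C
n(e⁻) = 28320 / 96500 = 0.2935 mol
Mg²⁺ + 2e⁻ → Mg, so theoretical n(Mg) = 0.1468 mol → 3.569 g
Efficiency = 2.85 / 3.569 = 0.7985 = 79.9%

79.9%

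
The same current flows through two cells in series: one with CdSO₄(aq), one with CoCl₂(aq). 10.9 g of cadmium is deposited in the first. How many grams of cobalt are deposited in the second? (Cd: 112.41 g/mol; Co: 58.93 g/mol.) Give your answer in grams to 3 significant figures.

n(Cd) = 10.9 / 112.41 = 0.09697 mol
Cd²⁺ + 2e⁻ → Cd, so n(e⁻) = 2 × 0.09697 = 0.1939 mol
Since the cells are in series, n(e⁻) in the Co cell is also 0.1939 mol.
Co²⁺ + 2e⁻ → Co, so n(Co) = 0.1939 / 2 = 0.09695 mol
m(Co) = 0.09695 × 58.93 = 5.71 g

5.71 g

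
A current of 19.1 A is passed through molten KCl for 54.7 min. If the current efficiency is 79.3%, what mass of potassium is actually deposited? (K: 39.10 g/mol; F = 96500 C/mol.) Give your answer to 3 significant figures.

20.1 g

Q = 19.1 × 3282 = 62690 C
n(e⁻) = 62690 / 96500 = 0.6496 mol
K⁺ + e⁻ → K, so theoretical m(K) = 0.6496 × 39.10 = 25.40 g
Actual mass = 79.3% × 25.40 = 20.1 g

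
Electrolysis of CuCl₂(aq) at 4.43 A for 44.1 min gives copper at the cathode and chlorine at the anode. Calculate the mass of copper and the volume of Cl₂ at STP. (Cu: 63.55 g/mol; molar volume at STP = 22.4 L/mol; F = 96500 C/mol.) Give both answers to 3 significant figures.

3.86 g Cu; 1.36 L Cl₂

Q = 4.43 × 2646 = 11720 C; n(e⁻) = 11720 / 96500 = 0.1215 mol
Cathode: Cu²⁺ + 2e⁻ → Cu → n(Cu) = 0.1215/2 = 0.06075 mol → 3.86 g
Anode: 2Cl⁻ → Cl₂ + 2e⁻ → n(Cl₂) = 0.1215/2 = 0.06075 mol → 1.36 L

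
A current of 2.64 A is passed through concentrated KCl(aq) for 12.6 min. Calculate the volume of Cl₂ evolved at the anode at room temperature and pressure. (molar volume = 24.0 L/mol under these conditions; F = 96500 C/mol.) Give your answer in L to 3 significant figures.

0.248 L

Q = 2.64 A × 756 s = 1996 C
Moles of electrons = 1996 / 96500 = 0.02068 mol
2Cl⁻ → Cl₂ + 2e⁻, so n(Cl₂) = 0.02068 / 2 = 0.01034 mol
V = 0.01034 × 24.0 = 0.2482 L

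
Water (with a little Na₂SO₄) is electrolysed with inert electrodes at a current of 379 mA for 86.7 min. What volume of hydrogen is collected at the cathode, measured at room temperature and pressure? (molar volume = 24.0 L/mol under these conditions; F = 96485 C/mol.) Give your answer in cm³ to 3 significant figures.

Q = 0.379 A × 5202 s = 1972 C
n(e⁻) = Q/F = 1972/96485 = 0.02044 mol
2H⁺ + 2e⁻ → H₂, so n(H₂) = 0.02044 / 2 = 0.01022 mol
V = 0.01022 × 24.0 = 0.2453 L
= 245 cm³

245 cm³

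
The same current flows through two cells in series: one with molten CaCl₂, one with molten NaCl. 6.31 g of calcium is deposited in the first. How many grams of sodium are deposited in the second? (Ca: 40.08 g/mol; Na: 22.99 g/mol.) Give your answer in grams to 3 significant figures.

7.24 g

n(Ca) = 6.31 / 40.08 = 0.1574 mol
Ca²⁺ + 2e⁻ → Ca, so n(e⁻) = 2 × 0.1574 = 0.3148 mol
In series, the same 0.3148 mol of electrons flows through the second cell.
Na⁺ + e⁻ → Na, so n(Na) = 0.3148 mol
m(Na) = 0.3148 × 22.99 = 7.24 g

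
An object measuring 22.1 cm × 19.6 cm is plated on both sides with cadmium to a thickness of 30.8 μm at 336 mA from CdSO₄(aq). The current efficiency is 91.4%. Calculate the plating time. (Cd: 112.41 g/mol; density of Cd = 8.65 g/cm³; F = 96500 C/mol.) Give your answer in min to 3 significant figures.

2150 min

Plated area = 2 × 22.1 × 19.6 = 866.3 cm²
Volume = 866.3 × 30.8×10⁻⁴ cm = 2.668 cm³
m(Cd) = 2.668 × 8.65 = 23.08 g
n(Cd) = 23.08 / 112.41 = 0.2053 mol; n(e⁻) = 2 × 0.2053 = 0.4106 mol
Q = 0.4106 × 96500 / 0.914 = 43350 C
t = 43350 / 0.336 = 1.290×10^5 s = 2150 min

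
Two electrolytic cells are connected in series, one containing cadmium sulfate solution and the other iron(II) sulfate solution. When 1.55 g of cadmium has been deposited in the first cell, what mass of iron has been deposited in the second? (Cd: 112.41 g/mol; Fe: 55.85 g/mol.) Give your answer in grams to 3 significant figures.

0.770 g

n(Cd) = 1.55 / 112.41 = 0.01379 mol
Cd²⁺ + 2e⁻ → Cd, so n(e⁻) = 2 × 0.01379 = 0.02758 mol
In series, the same 0.02758 mol of electrons flows through the second cell.
Fe²⁺ + 2e⁻ → Fe, so n(Fe) = 0.02758 / 2 = 0.01379 mol
m(Fe) = 0.01379 × 55.85 = 0.770 g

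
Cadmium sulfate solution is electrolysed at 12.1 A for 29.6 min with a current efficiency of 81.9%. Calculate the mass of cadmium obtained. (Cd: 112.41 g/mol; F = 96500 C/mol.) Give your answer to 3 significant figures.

Q = 12.1 × 1776 = 21490 C
n(e⁻) = 21490 / 96500 = 0.2227 mol
Cd²⁺ + 2e⁻ → Cd, so theoretical m(Cd) = 0.1114 × 112.41 = 12.52 g
Actual mass = 81.9% × 12.52 = 10.3 g

10.3 g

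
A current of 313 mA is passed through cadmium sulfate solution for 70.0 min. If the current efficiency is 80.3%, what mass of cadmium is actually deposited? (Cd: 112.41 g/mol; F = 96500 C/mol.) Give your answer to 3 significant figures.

Q = 0.313 × 4200 = 1315 C
n(e⁻) = 1315 / 96500 = 0.01363 mol
Cd²⁺ + 2e⁻ → Cd, so theoretical m(Cd) = 0.006815 × 112.41 = 0.7661 g
Actual mass = 80.3% × 0.7661 = 0.615 g

0.615 g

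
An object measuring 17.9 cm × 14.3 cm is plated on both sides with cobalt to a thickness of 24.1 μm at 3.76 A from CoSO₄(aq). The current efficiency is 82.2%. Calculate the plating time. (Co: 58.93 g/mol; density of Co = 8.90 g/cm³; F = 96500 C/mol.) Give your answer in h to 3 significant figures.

3.23 h

Plated area = 2 × 17.9 × 14.3 = 511.9 cm²
Volume = 511.9 × 24.1×10⁻⁴ cm = 1.234 cm³
m(Co) = 1.234 × 8.90 = 10.98 g
n(Co) = 10.98 / 58.93 = 0.1863 mol; n(e⁻) = 2 × 0.1863 = 0.3726 mol
Q = 0.3726 × 96500 / 0.822 = 43740 C
t = 43740 / 3.76 = 11630 s = 3.23 h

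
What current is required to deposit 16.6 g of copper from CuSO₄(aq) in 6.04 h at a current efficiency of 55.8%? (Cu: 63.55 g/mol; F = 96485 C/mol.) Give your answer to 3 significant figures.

4.15 A

n(Cu) = 16.6 / 63.55 = 0.2612 mol
Cu²⁺ + 2e⁻ → Cu, so n(e⁻) = 2 × 0.2612 = 0.5224 mol
Q = 0.5224 × 96485 / 0.558 = 90330 C
I = Q / t = 90330 / 21744 s = 4.15 A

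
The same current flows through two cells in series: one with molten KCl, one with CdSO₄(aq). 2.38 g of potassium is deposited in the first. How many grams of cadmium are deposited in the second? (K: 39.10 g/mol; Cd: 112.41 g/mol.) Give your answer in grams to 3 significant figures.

n(K) = 2.38 / 39.10 = 0.06087 mol
K⁺ + e⁻ → K, so n(e⁻) = 0.06087 mol
Since the cells are in series, n(e⁻) in the Cd cell is also 0.06087 mol.
Cd²⁺ + 2e⁻ → Cd, so n(Cd) = 0.06087 / 2 = 0.03044 mol
m(Cd) = 0.03044 × 112.41 = 3.42 g

3.42 g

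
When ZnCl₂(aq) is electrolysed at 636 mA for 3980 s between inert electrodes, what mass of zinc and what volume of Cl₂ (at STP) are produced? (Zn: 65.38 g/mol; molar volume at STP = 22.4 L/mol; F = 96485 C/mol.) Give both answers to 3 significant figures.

Q = 0.636 × 3980 = 2531 C; n(e⁻) = 2531 / 96485 = 0.02623 mol
Cathode: Zn²⁺ + 2e⁻ → Zn → n(Zn) = 0.02623/2 = 0.01312 mol → 0.858 g
Anode: 2Cl⁻ → Cl₂ + 2e⁻ → n(Cl₂) = 0.02623/2 = 0.01312 mol → 0.294 L

0.858 g Zn; 0.294 L Cl₂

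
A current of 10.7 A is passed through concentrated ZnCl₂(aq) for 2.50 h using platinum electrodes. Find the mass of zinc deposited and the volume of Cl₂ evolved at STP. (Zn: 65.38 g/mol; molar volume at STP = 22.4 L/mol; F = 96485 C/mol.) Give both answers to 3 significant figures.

32.6 g Zn; 11.2 L Cl₂

Q = 10.7 × 9000 = 96300 C; n(e⁻) = 96300 / 96485 = 0.9981 mol
Cathode: Zn²⁺ + 2e⁻ → Zn → n(Zn) = 0.9981/2 = 0.4991 mol → 32.6 g
Anode: 2Cl⁻ → Cl₂ + 2e⁻ → n(Cl₂) = 0.9981/2 = 0.4991 mol → 11.2 L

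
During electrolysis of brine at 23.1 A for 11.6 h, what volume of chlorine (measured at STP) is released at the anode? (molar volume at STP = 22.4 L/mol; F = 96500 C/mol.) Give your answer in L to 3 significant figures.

112 L

Q = 23.1 A × 41760 s = 9.647×10^5 C
Moles of electrons = 9.647×10^5 / 96500 = 9.997 mol
2Cl⁻ → Cl₂ + 2e⁻, so n(Cl₂) = 9.997 / 2 = 4.999 mol
V = 4.999 × 22.4 = 112.0 L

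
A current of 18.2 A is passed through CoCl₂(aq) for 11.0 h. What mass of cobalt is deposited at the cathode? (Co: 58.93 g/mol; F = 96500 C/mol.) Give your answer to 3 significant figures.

220 g

Q = 18.2 A × 39600 s = 7.207×10^5 C
n(e⁻) = 7.207×10^5 / 96500 = 7.468 mol
Co²⁺ + 2e⁻ → Co, so n(Co) = 7.468 / 2 = 3.734 mol
m = 3.734 × 58.93 = 220 g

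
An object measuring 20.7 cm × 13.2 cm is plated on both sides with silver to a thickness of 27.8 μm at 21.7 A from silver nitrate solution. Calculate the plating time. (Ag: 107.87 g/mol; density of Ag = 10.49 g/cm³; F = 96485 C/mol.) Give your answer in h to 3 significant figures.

Plated area = 2 × 20.7 × 13.2 = 546.5 cm²
Volume = 546.5 × 27.8×10⁻⁴ cm = 1.519 cm³
m(Ag) = 1.519 × 10.49 = 15.93 g
n(Ag) = 15.93 / 107.87 = 0.1477 mol; n(e⁻) = 0.1477 mol
Q = 0.1477 × 96485 = 14250 C
t = 14250 / 21.7 = 656.7 s = 0.182 h

0.182 h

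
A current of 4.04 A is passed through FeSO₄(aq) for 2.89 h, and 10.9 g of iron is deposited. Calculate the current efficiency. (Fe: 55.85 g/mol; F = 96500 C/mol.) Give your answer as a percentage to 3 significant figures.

Q = 4.04 × 10404 = 42030 C
n(e⁻) = 42030 / 96500 = 0.4355 mol
Fe²⁺ + 2e⁻ → Fe, so theoretical n(Fe) = 0.2178 mol → 12.16 g
Efficiency = 10.9 / 12.16 = 0.8964 = 89.6%

89.6%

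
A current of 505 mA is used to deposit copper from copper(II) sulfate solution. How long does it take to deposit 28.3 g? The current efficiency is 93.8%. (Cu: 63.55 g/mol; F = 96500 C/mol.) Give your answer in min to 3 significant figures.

3020 min

n(Cu) = 28.3 / 63.55 = 0.4453 mol
Cu²⁺ + 2e⁻ → Cu, so n(e⁻) = 2 × 0.4453 = 0.8906 mol
Q = 0.8906 × 96500 / 0.938 = 91620 C
t = Q / I = 91620 / 0.505 = 1.814×10^5 s = 3020 min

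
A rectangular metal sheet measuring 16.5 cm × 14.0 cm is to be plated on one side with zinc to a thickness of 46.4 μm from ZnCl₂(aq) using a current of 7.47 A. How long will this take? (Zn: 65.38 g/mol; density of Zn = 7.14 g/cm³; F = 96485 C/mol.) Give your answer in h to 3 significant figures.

0.840 h

Plated area = 16.5 × 14.0 = 231.0 cm²
Volume = 231.0 × 46.4×10⁻⁴ cm = 1.072 cm³
m(Zn) = 1.072 × 7.14 = 7.654 g
n(Zn) = 7.654 / 65.38 = 0.1171 mol; n(e⁻) = 2 × 0.1171 = 0.2342 mol
Q = 0.2342 × 96485 = 22600 C
t = 22600 / 7.47 = 3025 s = 0.840 h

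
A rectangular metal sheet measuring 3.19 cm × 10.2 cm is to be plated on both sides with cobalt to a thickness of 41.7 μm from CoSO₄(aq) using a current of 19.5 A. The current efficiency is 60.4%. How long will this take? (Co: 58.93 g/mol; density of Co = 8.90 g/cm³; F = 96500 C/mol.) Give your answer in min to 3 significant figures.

11.2 min

Plated area = 2 × 3.19 × 10.2 = 65.08 cm²
Volume = 65.08 × 41.7×10⁻⁴ cm = 0.2714 cm³
m(Co) = 0.2714 × 8.90 = 2.415 g
n(Co) = 2.415 / 58.93 = 0.04098 mol; n(e⁻) = 2 × 0.04098 = 0.08196 mol
Q = 0.08196 × 96500 / 0.604 = 13090 C
t = 13090 / 19.5 = 671.3 s = 11.2 min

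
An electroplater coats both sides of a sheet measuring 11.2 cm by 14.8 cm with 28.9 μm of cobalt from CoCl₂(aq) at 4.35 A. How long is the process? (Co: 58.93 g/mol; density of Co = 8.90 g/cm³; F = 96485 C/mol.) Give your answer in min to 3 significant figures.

Plated area = 2 × 11.2 × 14.8 = 331.5 cm²
Volume = 331.5 × 28.9×10⁻⁴ cm = 0.9580 cm³
m(Co) = 0.9580 × 8.90 = 8.526 g
n(Co) = 8.526 / 58.93 = 0.1447 mol; n(e⁻) = 2 × 0.1447 = 0.2894 mol
Q = 0.2894 × 96485 = 27920 C
t = 27920 / 4.35 = 6418 s = 107 min

107 min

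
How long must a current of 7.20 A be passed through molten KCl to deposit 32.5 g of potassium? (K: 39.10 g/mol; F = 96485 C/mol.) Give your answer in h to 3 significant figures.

n(K) = 32.5 / 39.10 = 0.8312 mol
K⁺ + e⁻ → K, so n(e⁻) = 0.8312 mol
Q = 0.8312 × 96485 = 80200 C
t = Q / I = 80200 / 7.20 = 11140 s = 3.09 h

3.09 h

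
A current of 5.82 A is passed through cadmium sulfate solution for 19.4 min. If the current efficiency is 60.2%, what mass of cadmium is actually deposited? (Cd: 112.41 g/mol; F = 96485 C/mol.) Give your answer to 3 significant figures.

Q = 5.82 × 1164 = 6774 C
n(e⁻) = 6774 / 96485 = 0.07021 mol
Cd²⁺ + 2e⁻ → Cd, so theoretical m(Cd) = 0.03511 × 112.41 = 3.947 g
Actual mass = 60.2% × 3.947 = 2.38 g

2.38 g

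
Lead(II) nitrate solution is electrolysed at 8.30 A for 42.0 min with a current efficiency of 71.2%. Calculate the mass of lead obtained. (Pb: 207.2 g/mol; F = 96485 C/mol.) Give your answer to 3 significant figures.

Q = 8.30 × 2520 = 20920 C
n(e⁻) = 20920 / 96485 = 0.2168 mol
Pb²⁺ + 2e⁻ → Pb, so theoretical m(Pb) = 0.1084 × 207.2 = 22.46 g
Actual mass = 71.2% × 22.46 = 16.0 g

16.0 g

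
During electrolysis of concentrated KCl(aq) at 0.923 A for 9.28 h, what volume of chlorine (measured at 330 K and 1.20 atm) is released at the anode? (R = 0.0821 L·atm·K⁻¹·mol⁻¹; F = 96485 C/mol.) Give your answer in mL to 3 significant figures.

3610 mL

Q = It = 0.923 × 33408 = 30840 C
n(e⁻) = 30840 / 96485 = 0.3196 mol
2Cl⁻ → Cl₂ + 2e⁻, so n(Cl₂) = 0.3196 / 2 = 0.1598 mol
V = nRT/P = 0.1598 × 0.0821 × 330 / 1.20 = 3.608 L
= 3610 mL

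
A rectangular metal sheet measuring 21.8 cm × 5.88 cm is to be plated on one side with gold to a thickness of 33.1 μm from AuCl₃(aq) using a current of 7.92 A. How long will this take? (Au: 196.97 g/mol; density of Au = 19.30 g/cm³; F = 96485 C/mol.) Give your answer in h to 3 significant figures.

Plated area = 21.8 × 5.88 = 128.2 cm²
Volume = 128.2 × 33.1×10⁻⁴ cm = 0.4243 cm³
m(Au) = 0.4243 × 19.30 = 8.189 g
n(Au) = 8.189 / 196.97 = 0.04157 mol; n(e⁻) = 3 × 0.04157 = 0.1247 mol
Q = 0.1247 × 96485 = 12030 C
t = 12030 / 7.92 = 1519 s = 0.422 h

0.422 h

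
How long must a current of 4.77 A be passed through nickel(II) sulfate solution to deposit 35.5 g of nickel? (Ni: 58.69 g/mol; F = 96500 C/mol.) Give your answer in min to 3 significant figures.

408 min

n(Ni) = 35.5 / 58.69 = 0.6049 mol
Ni²⁺ + 2e⁻ → Ni, so n(e⁻) = 2 × 0.6049 = 1.210 mol
Q = 1.210 × 96500 = 1.168×10^5 C
t = Q / I = 1.168×10^5 / 4.77 = 24490 s = 408 min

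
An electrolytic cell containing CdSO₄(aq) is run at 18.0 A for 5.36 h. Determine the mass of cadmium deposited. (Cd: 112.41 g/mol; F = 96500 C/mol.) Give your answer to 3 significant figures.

Charge passed = 18.0 × 19296 = 3.473×10^5 C
n(e⁻) = Q/F = 3.473×10^5/96500 = 3.599 mol
Cd²⁺ + 2e⁻ → Cd, so n(Cd) = 3.599 / 2 = 1.800 mol
m = 1.800 × 112.41 = 202 g

202 g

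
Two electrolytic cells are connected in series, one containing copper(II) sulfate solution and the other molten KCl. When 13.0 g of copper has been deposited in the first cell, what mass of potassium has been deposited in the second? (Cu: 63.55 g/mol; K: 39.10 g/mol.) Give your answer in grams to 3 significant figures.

16.0 g

n(Cu) = 13.0 / 63.55 = 0.2046 mol
Cu²⁺ + 2e⁻ → Cu, so n(e⁻) = 2 × 0.2046 = 0.4092 mol
Same current for the same time ⇒ same n(e⁻) = 0.4092 mol in both cells.
K⁺ + e⁻ → K, so n(K) = 0.4092 mol
m(K) = 0.4092 × 39.10 = 16.0 g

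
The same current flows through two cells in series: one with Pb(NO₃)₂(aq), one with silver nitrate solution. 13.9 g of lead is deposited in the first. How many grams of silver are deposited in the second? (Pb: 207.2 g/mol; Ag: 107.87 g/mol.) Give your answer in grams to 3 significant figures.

n(Pb) = 13.9 / 207.2 = 0.06708 mol
Pb²⁺ + 2e⁻ → Pb, so n(e⁻) = 2 × 0.06708 = 0.1342 mol
The cells are in series, so the same charge (and hence the same n(e⁻) = 0.1342 mol) passes through both.
Ag⁺ + e⁻ → Ag, so n(Ag) = 0.1342 mol
m(Ag) = 0.1342 × 107.87 = 14.5 g

14.5 g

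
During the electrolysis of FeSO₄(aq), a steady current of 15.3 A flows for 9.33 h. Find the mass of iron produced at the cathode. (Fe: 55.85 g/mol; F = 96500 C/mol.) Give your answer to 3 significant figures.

Q = 15.3 A × 33588 s = 5.139×10^5 C
Moles of electrons = 5.139×10^5 / 96500 = 5.325 mol
Fe²⁺ + 2e⁻ → Fe, so n(Fe) = 5.325 / 2 = 2.663 mol
m = 2.663 × 55.85 = 149 g

149 g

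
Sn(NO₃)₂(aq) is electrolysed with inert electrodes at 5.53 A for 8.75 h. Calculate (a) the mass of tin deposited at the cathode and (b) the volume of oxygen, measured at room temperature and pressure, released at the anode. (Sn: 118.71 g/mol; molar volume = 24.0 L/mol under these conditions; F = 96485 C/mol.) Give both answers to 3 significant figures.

Q = 5.53 × 31500 = 1.742×10^5 C; n(e⁻) = 1.742×10^5 / 96485 = 1.805 mol
Cathode: Sn²⁺ + 2e⁻ → Sn → n(Sn) = 1.805/2 = 0.9025 mol → 107 g
Anode: 2H₂O → O₂ + 4H⁺ + 4e⁻ → n(O₂) = 1.805/4 = 0.4513 mol → 10.8 L

107 g Sn; 10.8 L O₂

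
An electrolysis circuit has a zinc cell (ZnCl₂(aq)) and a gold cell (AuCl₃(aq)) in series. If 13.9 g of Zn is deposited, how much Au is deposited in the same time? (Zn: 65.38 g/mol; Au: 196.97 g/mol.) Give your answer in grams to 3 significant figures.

27.9 g

n(Zn) = 13.9 / 65.38 = 0.2126 mol
Zn²⁺ + 2e⁻ → Zn, so n(e⁻) = 2 × 0.2126 = 0.4252 mol
Same current for the same time ⇒ same n(e⁻) = 0.4252 mol in both cells.
Au³⁺ + 3e⁻ → Au, so n(Au) = 0.4252 / 3 = 0.1417 mol
m(Au) = 0.1417 × 196.97 = 27.9 g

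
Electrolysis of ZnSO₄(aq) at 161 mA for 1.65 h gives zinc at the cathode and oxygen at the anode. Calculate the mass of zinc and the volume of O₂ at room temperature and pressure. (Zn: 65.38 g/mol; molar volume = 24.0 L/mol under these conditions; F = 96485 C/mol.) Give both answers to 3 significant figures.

0.324 g Zn; 0.0595 L O₂

Q = 0.161 × 5940 = 956.3 C; n(e⁻) = 956.3 / 96485 = 0.009911 mol
Cathode: Zn²⁺ + 2e⁻ → Zn → n(Zn) = 0.009911/2 = 0.004956 mol → 0.324 g
Anode: 2H₂O → O₂ + 4H⁺ + 4e⁻ → n(O₂) = 0.009911/4 = 0.002478 mol → 0.0595 L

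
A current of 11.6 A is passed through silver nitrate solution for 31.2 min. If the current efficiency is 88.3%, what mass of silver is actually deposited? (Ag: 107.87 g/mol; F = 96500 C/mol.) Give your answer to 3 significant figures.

21.4 g

Q = 11.6 × 1872 = 21720 C
n(e⁻) = 21720 / 96500 = 0.2251 mol
Ag⁺ + e⁻ → Ag, so theoretical m(Ag) = 0.2251 × 107.87 = 24.28 g
Actual mass = 88.3% × 24.28 = 21.4 g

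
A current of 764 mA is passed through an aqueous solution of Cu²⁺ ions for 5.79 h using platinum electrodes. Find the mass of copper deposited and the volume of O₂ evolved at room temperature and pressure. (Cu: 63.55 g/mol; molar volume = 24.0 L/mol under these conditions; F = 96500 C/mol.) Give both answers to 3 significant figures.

5.24 g Cu; 0.990 L O₂

Q = 0.764 × 20844 = 15920 C; n(e⁻) = 15920 / 96500 = 0.1650 mol
Cathode: Cu²⁺ + 2e⁻ → Cu → n(Cu) = 0.1650/2 = 0.08250 mol → 5.24 g
Anode: 2H₂O → O₂ + 4H⁺ + 4e⁻ → n(O₂) = 0.1650/4 = 0.04125 mol → 0.990 L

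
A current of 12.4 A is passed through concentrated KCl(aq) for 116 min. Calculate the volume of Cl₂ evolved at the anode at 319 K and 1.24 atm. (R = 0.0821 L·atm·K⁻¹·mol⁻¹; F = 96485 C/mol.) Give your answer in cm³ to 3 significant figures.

9450 cm³

Q = It = 12.4 × 6960 = 86300 C
Moles of electrons = 86300 / 96485 = 0.8944 mol
2Cl⁻ → Cl₂ + 2e⁻, so n(Cl₂) = 0.8944 / 2 = 0.4472 mol
V = nRT/P = 0.4472 × 0.0821 × 319 / 1.24 = 9.445 L
= 9450 cm³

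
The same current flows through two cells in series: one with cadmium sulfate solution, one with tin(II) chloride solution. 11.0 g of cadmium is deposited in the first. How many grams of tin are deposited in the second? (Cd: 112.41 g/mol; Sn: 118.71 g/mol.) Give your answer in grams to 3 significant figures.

11.6 g

n(Cd) = 11.0 / 112.41 = 0.09786 mol
Cd²⁺ + 2e⁻ → Cd, so n(e⁻) = 2 × 0.09786 = 0.1957 mol
In series, the same 0.1957 mol of electrons flows through the second cell.
Sn²⁺ + 2e⁻ → Sn, so n(Sn) = 0.1957 / 2 = 0.09785 mol
m(Sn) = 0.09785 × 118.71 = 11.6 g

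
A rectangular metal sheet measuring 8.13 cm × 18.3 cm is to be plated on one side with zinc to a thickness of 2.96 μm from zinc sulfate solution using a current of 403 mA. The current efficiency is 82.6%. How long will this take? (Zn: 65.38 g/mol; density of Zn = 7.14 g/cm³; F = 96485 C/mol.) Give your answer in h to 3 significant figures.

0.774 h

Plated area = 8.13 × 18.3 = 148.8 cm²
Volume = 148.8 × 2.96×10⁻⁴ cm = 0.04404 cm³
m(Zn) = 0.04404 × 7.14 = 0.3144 g
n(Zn) = 0.3144 / 65.38 = 0.004809 mol; n(e⁻) = 2 × 0.004809 = 0.009618 mol
Q = 0.009618 × 96485 / 0.826 = 1123 C
t = 1123 / 0.403 = 2787 s = 0.774 h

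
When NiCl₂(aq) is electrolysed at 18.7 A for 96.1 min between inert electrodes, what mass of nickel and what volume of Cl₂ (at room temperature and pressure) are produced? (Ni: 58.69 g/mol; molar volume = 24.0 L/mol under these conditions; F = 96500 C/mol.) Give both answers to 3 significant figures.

Q = 18.7 × 5766 = 1.078×10^5 C; n(e⁻) = 1.078×10^5 / 96500 = 1.117 mol
Cathode: Ni²⁺ + 2e⁻ → Ni → n(Ni) = 1.117/2 = 0.5585 mol → 32.8 g
Anode: 2Cl⁻ → Cl₂ + 2e⁻ → n(Cl₂) = 1.117/2 = 0.5585 mol → 13.4 L

32.8 g Ni; 13.4 L Cl₂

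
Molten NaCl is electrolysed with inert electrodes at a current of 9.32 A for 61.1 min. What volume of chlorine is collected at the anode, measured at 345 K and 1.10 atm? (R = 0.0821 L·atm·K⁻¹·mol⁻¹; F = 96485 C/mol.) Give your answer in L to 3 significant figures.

4.56 L

Charge passed = 9.32 × 3666 = 34170 C
n(e⁻) = 34170 / 96485 = 0.3541 mol
2Cl⁻ → Cl₂ + 2e⁻, so n(Cl₂) = 0.3541 / 2 = 0.1771 mol
V = nRT/P = 0.1771 × 0.0821 × 345 / 1.10 = 4.560 L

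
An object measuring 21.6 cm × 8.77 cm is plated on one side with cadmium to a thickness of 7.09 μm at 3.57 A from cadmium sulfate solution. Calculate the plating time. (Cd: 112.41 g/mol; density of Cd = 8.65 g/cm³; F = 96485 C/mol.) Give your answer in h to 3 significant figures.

Plated area = 21.6 × 8.77 = 189.4 cm²
Volume = 189.4 × 7.09×10⁻⁴ cm = 0.1343 cm³
m(Cd) = 0.1343 × 8.65 = 1.162 g
n(Cd) = 1.162 / 112.41 = 0.01034 mol; n(e⁻) = 2 × 0.01034 = 0.02068 mol
Q = 0.02068 × 96485 = 1995 C
t = 1995 / 3.57 = 558.8 s = 0.155 h

0.155 h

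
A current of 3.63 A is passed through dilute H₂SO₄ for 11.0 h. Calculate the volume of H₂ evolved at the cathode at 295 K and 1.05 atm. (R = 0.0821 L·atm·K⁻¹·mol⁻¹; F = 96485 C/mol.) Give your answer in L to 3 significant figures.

Q = 3.63 A × 39600 s = 1.437×10^5 C
n(e⁻) = Q/F = 1.437×10^5/96485 = 1.489 mol
2H⁺ + 2e⁻ → H₂, so n(H₂) = 1.489 / 2 = 0.7445 mol
V = nRT/P = 0.7445 × 0.0821 × 295 / 1.05 = 17.17 L

17.2 L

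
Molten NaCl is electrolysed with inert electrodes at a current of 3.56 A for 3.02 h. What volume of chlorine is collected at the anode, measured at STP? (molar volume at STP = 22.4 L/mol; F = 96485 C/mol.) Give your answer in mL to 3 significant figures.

Charge passed = 3.56 × 10872 = 38700 C
n(e⁻) = 38700 / 96485 = 0.4011 mol
2Cl⁻ → Cl₂ + 2e⁻, so n(Cl₂) = 0.4011 / 2 = 0.2006 mol
V = 0.2006 × 22.4 = 4.493 L
= 4490 mL

4490 mL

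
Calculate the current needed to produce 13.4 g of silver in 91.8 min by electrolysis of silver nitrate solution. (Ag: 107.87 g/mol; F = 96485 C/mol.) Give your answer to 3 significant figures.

n(Ag) = 13.4 / 107.87 = 0.1242 mol
Ag⁺ + e⁻ → Ag, so n(e⁻) = 0.1242 mol
Q = 0.1242 × 96485 = 11980 C
I = Q / t = 11980 / 5508 s = 2.18 A

2.18 A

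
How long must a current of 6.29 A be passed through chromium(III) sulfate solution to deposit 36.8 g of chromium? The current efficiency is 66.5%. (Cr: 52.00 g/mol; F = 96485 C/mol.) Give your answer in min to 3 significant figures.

816 min

n(Cr) = 36.8 / 52.00 = 0.7077 mol
Cr³⁺ + 3e⁻ → Cr, so n(e⁻) = 3 × 0.7077 = 2.123 mol
Q = 2.123 × 96485 / 0.665 = 3.080×10^5 C
t = Q / I = 3.080×10^5 / 6.29 = 48970 s = 816 min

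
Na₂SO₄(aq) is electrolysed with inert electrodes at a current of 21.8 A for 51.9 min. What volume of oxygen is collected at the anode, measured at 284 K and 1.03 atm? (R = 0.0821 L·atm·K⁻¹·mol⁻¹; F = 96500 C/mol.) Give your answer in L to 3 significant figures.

Q = It = 21.8 × 3114 = 67890 C
Moles of electrons = 67890 / 96500 = 0.7035 mol
2H₂O → O₂ + 4H⁺ + 4e⁻, so n(O₂) = 0.7035 / 4 = 0.1759 mol
V = nRT/P = 0.1759 × 0.0821 × 284 / 1.03 = 3.982 L

3.98 L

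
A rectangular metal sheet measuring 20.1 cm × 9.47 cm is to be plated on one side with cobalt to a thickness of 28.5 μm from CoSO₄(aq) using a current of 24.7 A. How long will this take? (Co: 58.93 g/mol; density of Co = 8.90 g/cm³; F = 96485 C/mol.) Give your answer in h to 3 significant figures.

0.178 h

Plated area = 20.1 × 9.47 = 190.3 cm²
Volume = 190.3 × 28.5×10⁻⁴ cm = 0.5424 cm³
m(Co) = 0.5424 × 8.90 = 4.827 g
n(Co) = 4.827 / 58.93 = 0.08191 mol; n(e⁻) = 2 × 0.08191 = 0.1638 mol
Q = 0.1638 × 96485 = 15800 C
t = 15800 / 24.7 = 639.7 s = 0.178 h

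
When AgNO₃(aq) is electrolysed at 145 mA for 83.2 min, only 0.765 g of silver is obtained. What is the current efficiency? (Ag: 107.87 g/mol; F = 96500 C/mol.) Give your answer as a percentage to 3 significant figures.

94.5%

Q = 0.145 × 4992 = 723.8 C
n(e⁻) = 723.8 / 96500 = 0.007501 mol
Ag⁺ + e⁻ → Ag, so theoretical n(Ag) = 0.007501 mol → 0.8091 g
Efficiency = 0.765 / 0.8091 = 0.9455 = 94.5%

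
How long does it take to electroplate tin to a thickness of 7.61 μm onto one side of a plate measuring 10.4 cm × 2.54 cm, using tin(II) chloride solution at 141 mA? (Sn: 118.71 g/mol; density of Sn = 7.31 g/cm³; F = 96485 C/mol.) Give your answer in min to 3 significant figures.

28.2 min

Plated area = 10.4 × 2.54 = 26.42 cm²
Volume = 26.42 × 7.61×10⁻⁴ cm = 0.02011 cm³
m(Sn) = 0.02011 × 7.31 = 0.1470 g
n(Sn) = 0.1470 / 118.71 = 0.001238 mol; n(e⁻) = 2 × 0.001238 = 0.002476 mol
Q = 0.002476 × 96485 = 238.9 C
t = 238.9 / 0.141 = 1694 s = 28.2 min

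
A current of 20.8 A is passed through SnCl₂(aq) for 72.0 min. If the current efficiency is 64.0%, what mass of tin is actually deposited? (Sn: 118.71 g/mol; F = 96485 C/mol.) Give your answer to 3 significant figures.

Q = 20.8 × 4320 = 89860 C
n(e⁻) = 89860 / 96485 = 0.9313 mol
Sn²⁺ + 2e⁻ → Sn, so theoretical m(Sn) = 0.4657 × 118.71 = 55.28 g
Actual mass = 64.0% × 55.28 = 35.4 g

35.4 g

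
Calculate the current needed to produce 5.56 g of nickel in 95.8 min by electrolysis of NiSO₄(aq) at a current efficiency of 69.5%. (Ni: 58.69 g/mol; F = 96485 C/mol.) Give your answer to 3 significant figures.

4.58 A

n(Ni) = 5.56 / 58.69 = 0.09474 mol
Ni²⁺ + 2e⁻ → Ni, so n(e⁻) = 2 × 0.09474 = 0.1895 mol
Q = 0.1895 × 96485 / 0.695 = 26310 C
I = Q / t = 26310 / 5748 s = 4.58 A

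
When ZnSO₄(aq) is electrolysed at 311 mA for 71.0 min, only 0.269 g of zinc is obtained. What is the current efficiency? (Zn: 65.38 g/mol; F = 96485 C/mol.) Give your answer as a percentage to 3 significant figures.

59.9%

Q = 0.311 × 4260 = 1325 C
n(e⁻) = 1325 / 96485 = 0.01373 mol
Zn²⁺ + 2e⁻ → Zn, so theoretical n(Zn) = 0.006865 mol → 0.4488 g
Efficiency = 0.269 / 0.4488 = 0.5994 = 59.9%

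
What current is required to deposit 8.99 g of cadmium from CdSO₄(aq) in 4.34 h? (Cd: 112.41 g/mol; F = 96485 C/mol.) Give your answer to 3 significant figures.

0.988 A

n(Cd) = 8.99 / 112.41 = 0.07998 mol
Cd²⁺ + 2e⁻ → Cd, so n(e⁻) = 2 × 0.07998 = 0.1600 mol
Q = 0.1600 × 96485 = 15440 C
I = Q / t = 15440 / 15624 s = 0.988 A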